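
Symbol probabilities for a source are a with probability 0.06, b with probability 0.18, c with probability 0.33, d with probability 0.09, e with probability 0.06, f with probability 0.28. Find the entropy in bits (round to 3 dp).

2.287 bits

H = −Σ pᵢ log₂ pᵢ.
−0.06·log₂(0.06) = 0.2435
−0.18·log₂(0.18) = 0.4453
−0.33·log₂(0.33) = 0.5278
−0.09·log₂(0.09) = 0.3127
−0.06·log₂(0.06) = 0.2435
−0.28·log₂(0.28) = 0.5142
Sum ≈ 2.2871 → 2.287 bits.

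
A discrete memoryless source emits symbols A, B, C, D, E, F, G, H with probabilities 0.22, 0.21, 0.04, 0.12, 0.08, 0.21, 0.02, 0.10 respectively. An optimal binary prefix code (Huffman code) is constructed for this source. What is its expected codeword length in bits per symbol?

2.77 bits/symbol

Repeatedly combine the two least-probable nodes; the expected code length is the sum of the merged weights.
merge 1/50 + 1/25 → 3/50
merge 3/50 + 2/25 → 7/50
merge 1/10 + 3/25 → 11/50
merge 7/50 + 21/100 → 7/20
merge 21/100 + 11/50 → 43/100
merge 11/50 + 7/20 → 57/100
merge 43/100 + 57/100 → 1
L = 3/50 + 7/50 + 11/50 + 7/20 + 43/100 + 57/100 + 1 = 277/100 = 2.77 bits/symbol.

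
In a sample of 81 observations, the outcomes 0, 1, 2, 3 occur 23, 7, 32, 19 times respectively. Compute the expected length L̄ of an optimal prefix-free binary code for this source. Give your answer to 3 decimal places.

Probabilities are the counts divided by 81.
Repeatedly combine the two least-probable nodes; the expected code length is the sum of the merged weights.
merge 7/81 + 19/81 → 26/81
merge 23/81 + 26/81 → 49/81
merge 32/81 + 49/81 → 1
L = 26/81 + 49/81 + 1 = 52/27 ≈ 1.926 bits/symbol.

1.926 bits/symbol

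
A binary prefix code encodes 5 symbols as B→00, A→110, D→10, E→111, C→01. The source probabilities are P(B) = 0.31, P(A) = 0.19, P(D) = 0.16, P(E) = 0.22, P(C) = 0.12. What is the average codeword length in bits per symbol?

2.41 bits/symbol

L̄ = Σ pᵢ·ℓᵢ = 0.31·2 + 0.19·3 + 0.16·2 + 0.22·3 + 0.12·2 = 2.41 bits/symbol.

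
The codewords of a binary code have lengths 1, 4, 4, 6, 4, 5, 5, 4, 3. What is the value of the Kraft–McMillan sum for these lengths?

With common denominator 2^6 = 64: Σ 2^(−ℓᵢ) = 32/64 + 4/64 + 4/64 + 1/64 + 4/64 + 2/64 + 2/64 + 4/64 + 8/64 = 61/64 = 0.953125.

0.953125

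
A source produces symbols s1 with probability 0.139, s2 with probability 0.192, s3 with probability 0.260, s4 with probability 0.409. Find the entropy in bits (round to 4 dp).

H = −Σ pᵢ log₂ pᵢ.
−0.139·log₂(0.139) = 0.3957
−0.192·log₂(0.192) = 0.4571
−0.260·log₂(0.260) = 0.5053
−0.409·log₂(0.409) = 0.5275
Sum ≈ 1.8857 → 1.8857 bits.

1.8857 bits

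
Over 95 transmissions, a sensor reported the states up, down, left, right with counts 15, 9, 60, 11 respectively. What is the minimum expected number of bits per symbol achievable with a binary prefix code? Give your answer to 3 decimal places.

1.579 bits/symbol

Probabilities are the counts divided by 95.
Repeatedly combine the two least-probable nodes; the expected code length is the sum of the merged weights.
merge 9/95 + 11/95 → 4/19
merge 3/19 + 4/19 → 7/19
merge 7/19 + 12/19 → 1
L = 4/19 + 7/19 + 1 = 30/19 ≈ 1.579 bits/symbol.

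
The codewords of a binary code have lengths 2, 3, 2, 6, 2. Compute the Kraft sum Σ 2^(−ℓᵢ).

0.890625

With common denominator 2^6 = 64: Σ 2^(−ℓᵢ) = 16/64 + 8/64 + 16/64 + 1/64 + 16/64 = 57/64 = 0.890625.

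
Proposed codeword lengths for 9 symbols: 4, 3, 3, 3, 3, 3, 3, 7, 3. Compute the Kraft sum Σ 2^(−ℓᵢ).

0.9453125

With common denominator 2^7 = 128: Σ 2^(−ℓᵢ) = 8/128 + 16/128 + 16/128 + 16/128 + 16/128 + 16/128 + 16/128 + 1/128 + 16/128 = 121/128 = 0.9453125.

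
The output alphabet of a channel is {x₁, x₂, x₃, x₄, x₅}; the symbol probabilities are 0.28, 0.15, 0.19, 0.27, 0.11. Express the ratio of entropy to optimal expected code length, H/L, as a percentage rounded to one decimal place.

99.1%

Entropy H = −Σ p log₂ p ≈ 2.2403 bits.
Huffman merges: 11/100+3/20→13/50; 19/100+13/50→9/20; 27/100+7/25→11/20; 9/20+11/20→1. L = 113/50 ≈ 2.2600.
Efficiency = H/L = 2.2403/2.2600 = 99.1%.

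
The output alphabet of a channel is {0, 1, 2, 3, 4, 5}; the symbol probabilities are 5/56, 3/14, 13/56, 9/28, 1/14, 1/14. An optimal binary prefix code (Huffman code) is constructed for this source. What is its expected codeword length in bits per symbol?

Repeatedly combine the two least-probable nodes; the expected code length is the sum of the merged weights.
merge 1/14 + 1/14 → 1/7
merge 5/56 + 1/7 → 13/56
merge 3/14 + 13/56 → 25/56
merge 13/56 + 9/28 → 31/56
merge 25/56 + 31/56 → 1
L = 1/7 + 13/56 + 25/56 + 31/56 + 1 = 19/8 = 2.375 bits/symbol.

2.375 bits/symbol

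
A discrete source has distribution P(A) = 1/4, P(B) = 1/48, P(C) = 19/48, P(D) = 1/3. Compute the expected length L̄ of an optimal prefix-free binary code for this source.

1.875 bits/symbol

Repeatedly combine the two least-probable nodes; the expected code length is the sum of the merged weights.
merge 1/48 + 1/4 → 13/48
merge 13/48 + 1/3 → 29/48
merge 19/48 + 29/48 → 1
L = 13/48 + 29/48 + 1 = 15/8 = 1.875 bits/symbol.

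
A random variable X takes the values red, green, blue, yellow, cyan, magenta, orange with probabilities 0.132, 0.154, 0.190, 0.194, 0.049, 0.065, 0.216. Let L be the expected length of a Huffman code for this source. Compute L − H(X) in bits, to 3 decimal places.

Entropy H = −Σ p log₂ p ≈ 2.6626 bits.
Huffman merges: 49/1000+13/200→57/500; 57/500+33/250→123/500; 77/500+19/100→43/125; 97/500+27/125→41/100; 123/500+43/125→59/100; 41/100+59/100→1. L = 338/125 ≈ 2.7040.
L − H = 2.7040 − 2.6626 = 0.041 bits.

0.041 bits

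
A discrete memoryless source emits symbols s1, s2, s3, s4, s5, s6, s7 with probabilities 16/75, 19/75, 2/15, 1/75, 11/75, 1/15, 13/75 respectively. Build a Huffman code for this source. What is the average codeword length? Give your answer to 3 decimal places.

Repeatedly combine the two least-probable nodes; the expected code length is the sum of the merged weights.
merge 1/75 + 1/15 → 2/25
merge 2/25 + 2/15 → 16/75
merge 11/75 + 13/75 → 8/25
merge 16/75 + 16/75 → 32/75
merge 19/75 + 8/25 → 43/75
merge 32/75 + 43/75 → 1
L = 2/25 + 16/75 + 8/25 + 32/75 + 43/75 + 1 = 196/75 ≈ 2.613 bits/symbol.

2.613 bits/symbol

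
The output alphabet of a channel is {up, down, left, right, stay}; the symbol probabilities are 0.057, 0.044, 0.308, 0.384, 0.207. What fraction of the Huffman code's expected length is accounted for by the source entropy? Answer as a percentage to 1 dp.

Entropy H = −Σ p log₂ p ≈ 1.9577 bits.
Huffman merges: 11/250+57/1000→101/1000; 101/1000+207/1000→77/250; 77/250+77/250→77/125; 48/125+77/125→1. L = 81/40 ≈ 2.0250.
Efficiency = H/L = 1.9577/2.0250 = 96.7%.

96.7%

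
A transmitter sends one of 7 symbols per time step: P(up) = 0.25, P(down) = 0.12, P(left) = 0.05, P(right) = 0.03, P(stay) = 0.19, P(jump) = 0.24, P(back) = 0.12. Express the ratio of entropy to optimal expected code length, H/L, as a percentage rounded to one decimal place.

Entropy H = −Σ p log₂ p ≈ 2.5514 bits.
Huffman merges: 3/100+1/20→2/25; 2/25+3/25→1/5; 3/25+19/100→31/100; 1/5+6/25→11/25; 1/4+31/100→14/25; 11/25+14/25→1. L = 259/100 ≈ 2.5900.
Efficiency = H/L = 2.5514/2.5900 = 98.5%.

98.5%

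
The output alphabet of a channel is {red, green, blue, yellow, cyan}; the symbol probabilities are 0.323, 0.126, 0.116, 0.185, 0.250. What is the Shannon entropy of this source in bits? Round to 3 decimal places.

2.214 bits

H = −Σ pᵢ log₂ pᵢ.
−0.323·log₂(0.323) = 0.5266
−0.126·log₂(0.126) = 0.3766
−0.116·log₂(0.116) = 0.3605
−0.185·log₂(0.185) = 0.4504
−0.250·log₂(0.250) = 0.5000
Sum ≈ 2.2140 → 2.214 bits.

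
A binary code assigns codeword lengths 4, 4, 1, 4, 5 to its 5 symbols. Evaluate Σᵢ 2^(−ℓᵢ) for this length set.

With common denominator 2^5 = 32: Σ 2^(−ℓᵢ) = 2/32 + 2/32 + 16/32 + 2/32 + 1/32 = 23/32 = 0.71875.

0.71875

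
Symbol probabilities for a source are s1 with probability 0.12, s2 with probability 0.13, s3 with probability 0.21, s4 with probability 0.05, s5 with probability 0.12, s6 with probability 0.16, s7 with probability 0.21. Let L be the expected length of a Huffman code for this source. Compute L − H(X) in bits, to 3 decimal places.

0.048 bits

Entropy H = −Σ p log₂ p ≈ 2.7015 bits.
Huffman merges: 1/20+3/25→17/100; 3/25+13/100→1/4; 4/25+17/100→33/100; 21/100+21/100→21/50; 1/4+33/100→29/50; 21/50+29/50→1. L = 11/4 ≈ 2.7500.
L − H = 2.7500 − 2.7015 = 0.048 bits.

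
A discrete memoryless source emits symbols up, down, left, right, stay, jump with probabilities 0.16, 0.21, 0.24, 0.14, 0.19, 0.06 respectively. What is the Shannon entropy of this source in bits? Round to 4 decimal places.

2.4858 bits

H = −Σ pᵢ log₂ pᵢ.
−0.16·log₂(0.16) = 0.4230
−0.21·log₂(0.21) = 0.4728
−0.24·log₂(0.24) = 0.4941
−0.14·log₂(0.14) = 0.3971
−0.19·log₂(0.19) = 0.4552
−0.06·log₂(0.06) = 0.2435
Sum ≈ 2.4858 → 2.4858 bits.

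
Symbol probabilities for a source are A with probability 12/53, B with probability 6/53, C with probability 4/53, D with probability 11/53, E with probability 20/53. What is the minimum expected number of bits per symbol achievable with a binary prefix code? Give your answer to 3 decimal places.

2.189 bits/symbol

Repeatedly combine the two least-probable nodes; the expected code length is the sum of the merged weights.
merge 4/53 + 6/53 → 10/53
merge 10/53 + 11/53 → 21/53
merge 12/53 + 20/53 → 32/53
merge 21/53 + 32/53 → 1
L = 10/53 + 21/53 + 32/53 + 1 = 116/53 ≈ 2.189 bits/symbol.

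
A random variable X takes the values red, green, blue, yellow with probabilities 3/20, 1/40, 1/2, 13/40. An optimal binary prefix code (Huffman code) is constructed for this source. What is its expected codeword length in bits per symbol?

Repeatedly combine the two least-probable nodes; the expected code length is the sum of the merged weights.
merge 1/40 + 3/20 → 7/40
merge 7/40 + 13/40 → 1/2
merge 1/2 + 1/2 → 1
L = 7/40 + 1/2 + 1 = 67/40 = 1.675 bits/symbol.

1.675 bits/symbol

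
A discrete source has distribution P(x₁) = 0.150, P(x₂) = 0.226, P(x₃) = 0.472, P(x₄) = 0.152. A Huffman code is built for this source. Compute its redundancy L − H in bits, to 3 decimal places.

Entropy H = −Σ p log₂ p ≈ 1.8198 bits.
Huffman merges: 3/20+19/125→151/500; 113/500+151/500→66/125; 59/125+66/125→1. L = 183/100 ≈ 1.8300.
L − H = 1.8300 − 1.8198 = 0.010 bits.

0.010 bits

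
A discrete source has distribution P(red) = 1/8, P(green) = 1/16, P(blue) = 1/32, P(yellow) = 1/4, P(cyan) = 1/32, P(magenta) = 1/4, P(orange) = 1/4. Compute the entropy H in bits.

2.4375 bits

Each probability is a power of 1/2, so log₂(1/p) is an integer.
H = Σ p·log₂(1/p) = 1/8·3 + 1/16·4 + 1/32·5 + 1/4·2 + 1/32·5 + 1/4·2 + 1/4·2 = 2.4375 bits.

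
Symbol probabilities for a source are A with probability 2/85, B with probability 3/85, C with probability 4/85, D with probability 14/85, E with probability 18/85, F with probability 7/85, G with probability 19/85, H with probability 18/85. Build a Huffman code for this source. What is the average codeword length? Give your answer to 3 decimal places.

Repeatedly combine the two least-probable nodes; the expected code length is the sum of the merged weights.
merge 2/85 + 3/85 → 1/17
merge 4/85 + 1/17 → 9/85
merge 7/85 + 9/85 → 16/85
merge 14/85 + 16/85 → 6/17
merge 18/85 + 18/85 → 36/85
merge 19/85 + 6/17 → 49/85
merge 36/85 + 49/85 → 1
L = 1/17 + 9/85 + 16/85 + 6/17 + 36/85 + 49/85 + 1 = 46/17 ≈ 2.706 bits/symbol.

2.706 bits/symbol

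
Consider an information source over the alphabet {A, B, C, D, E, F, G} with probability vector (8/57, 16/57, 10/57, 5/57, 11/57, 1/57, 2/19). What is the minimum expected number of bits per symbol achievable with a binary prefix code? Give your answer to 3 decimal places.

Repeatedly combine the two least-probable nodes; the expected code length is the sum of the merged weights.
merge 1/57 + 5/57 → 2/19
merge 2/19 + 2/19 → 4/19
merge 8/57 + 10/57 → 6/19
merge 11/57 + 4/19 → 23/57
merge 16/57 + 6/19 → 34/57
merge 23/57 + 34/57 → 1
L = 2/19 + 4/19 + 6/19 + 23/57 + 34/57 + 1 = 50/19 ≈ 2.632 bits/symbol.

2.632 bits/symbol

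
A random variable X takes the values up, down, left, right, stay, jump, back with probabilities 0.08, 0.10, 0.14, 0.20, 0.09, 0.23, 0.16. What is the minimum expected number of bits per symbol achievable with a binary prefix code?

Repeatedly combine the two least-probable nodes; the expected code length is the sum of the merged weights.
merge 2/25 + 9/100 → 17/100
merge 1/10 + 7/50 → 6/25
merge 4/25 + 17/100 → 33/100
merge 1/5 + 23/100 → 43/100
merge 6/25 + 33/100 → 57/100
merge 43/100 + 57/100 → 1
L = 17/100 + 6/25 + 33/100 + 43/100 + 57/100 + 1 = 137/50 = 2.74 bits/symbol.

2.74 bits/symbol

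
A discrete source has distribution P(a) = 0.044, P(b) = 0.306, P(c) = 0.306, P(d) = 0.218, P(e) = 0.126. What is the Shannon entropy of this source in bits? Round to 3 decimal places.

2.099 bits

H = −Σ pᵢ log₂ pᵢ.
−0.044·log₂(0.044) = 0.1983
−0.306·log₂(0.306) = 0.5228
−0.306·log₂(0.306) = 0.5228
−0.218·log₂(0.218) = 0.4791
−0.126·log₂(0.126) = 0.3766
Sum ≈ 2.0994 → 2.099 bits.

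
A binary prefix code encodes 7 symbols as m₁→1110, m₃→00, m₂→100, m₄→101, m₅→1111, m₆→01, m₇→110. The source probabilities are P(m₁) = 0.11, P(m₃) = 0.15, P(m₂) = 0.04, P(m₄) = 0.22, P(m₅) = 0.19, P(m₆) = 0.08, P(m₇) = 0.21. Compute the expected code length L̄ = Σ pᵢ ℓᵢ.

L̄ = Σ pᵢ·ℓᵢ = 0.11·4 + 0.15·2 + 0.04·3 + 0.22·3 + 0.19·4 + 0.08·2 + 0.21·3 = 3.07 bits/symbol.

3.07 bits/symbol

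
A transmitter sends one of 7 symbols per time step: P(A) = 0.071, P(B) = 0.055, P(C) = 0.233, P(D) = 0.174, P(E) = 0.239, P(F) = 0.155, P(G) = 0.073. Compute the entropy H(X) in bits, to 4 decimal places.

2.6158 bits

H = −Σ pᵢ log₂ pᵢ.
−0.071·log₂(0.071) = 0.2709
−0.055·log₂(0.055) = 0.2301
−0.233·log₂(0.233) = 0.4897
−0.174·log₂(0.174) = 0.4390
−0.239·log₂(0.239) = 0.4935
−0.155·log₂(0.155) = 0.4169
−0.073·log₂(0.073) = 0.2756
Sum ≈ 2.6158 → 2.6158 bits.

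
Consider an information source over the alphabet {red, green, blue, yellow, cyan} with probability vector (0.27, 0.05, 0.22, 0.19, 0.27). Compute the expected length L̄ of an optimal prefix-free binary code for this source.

2.24 bits/symbol

Repeatedly combine the two least-probable nodes; the expected code length is the sum of the merged weights.
merge 1/20 + 19/100 → 6/25
merge 11/50 + 6/25 → 23/50
merge 27/100 + 27/100 → 27/50
merge 23/50 + 27/50 → 1
L = 6/25 + 23/50 + 27/50 + 1 = 56/25 = 2.24 bits/symbol.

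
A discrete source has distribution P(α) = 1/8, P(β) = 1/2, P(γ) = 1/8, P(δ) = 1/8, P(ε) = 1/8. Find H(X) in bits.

Each probability is a power of 1/2, so log₂(1/p) is an integer.
H = Σ p·log₂(1/p) = 1/8·3 + 1/2·1 + 1/8·3 + 1/8·3 + 1/8·3 = 2 bits.

2 bits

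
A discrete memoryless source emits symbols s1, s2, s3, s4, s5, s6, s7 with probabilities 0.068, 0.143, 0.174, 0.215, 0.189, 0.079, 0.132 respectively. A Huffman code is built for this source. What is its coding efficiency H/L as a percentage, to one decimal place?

98.8%

Entropy H = −Σ p log₂ p ≈ 2.7099 bits.
Huffman merges: 17/250+79/1000→147/1000; 33/250+143/1000→11/40; 147/1000+87/500→321/1000; 189/1000+43/200→101/250; 11/40+321/1000→149/250; 101/250+149/250→1. L = 2743/1000 ≈ 2.7430.
Efficiency = H/L = 2.7099/2.7430 = 98.8%.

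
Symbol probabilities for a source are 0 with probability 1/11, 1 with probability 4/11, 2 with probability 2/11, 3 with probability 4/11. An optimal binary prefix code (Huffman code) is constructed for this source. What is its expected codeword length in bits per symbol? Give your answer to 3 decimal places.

Repeatedly combine the two least-probable nodes; the expected code length is the sum of the merged weights.
merge 1/11 + 2/11 → 3/11
merge 3/11 + 4/11 → 7/11
merge 4/11 + 7/11 → 1
L = 3/11 + 7/11 + 1 = 21/11 ≈ 1.909 bits/symbol.

1.909 bits/symbol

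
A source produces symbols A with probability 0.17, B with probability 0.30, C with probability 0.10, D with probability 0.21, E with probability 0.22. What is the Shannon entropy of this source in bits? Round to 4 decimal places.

H = −Σ pᵢ log₂ pᵢ.
−0.17·log₂(0.17) = 0.4346
−0.30·log₂(0.30) = 0.5211
−0.10·log₂(0.10) = 0.3322
−0.21·log₂(0.21) = 0.4728
−0.22·log₂(0.22) = 0.4806
Sum ≈ 2.2413 → 2.2413 bits.

2.2413 bits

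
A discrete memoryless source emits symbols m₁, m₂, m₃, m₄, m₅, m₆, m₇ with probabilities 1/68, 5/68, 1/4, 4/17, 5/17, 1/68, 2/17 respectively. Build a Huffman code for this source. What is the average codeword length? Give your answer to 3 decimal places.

Repeatedly combine the two least-probable nodes; the expected code length is the sum of the merged weights.
merge 1/68 + 1/68 → 1/34
merge 1/34 + 5/68 → 7/68
merge 7/68 + 2/17 → 15/68
merge 15/68 + 4/17 → 31/68
merge 1/4 + 5/17 → 37/68
merge 31/68 + 37/68 → 1
L = 1/34 + 7/68 + 15/68 + 31/68 + 37/68 + 1 = 40/17 ≈ 2.353 bits/symbol.

2.353 bits/symbol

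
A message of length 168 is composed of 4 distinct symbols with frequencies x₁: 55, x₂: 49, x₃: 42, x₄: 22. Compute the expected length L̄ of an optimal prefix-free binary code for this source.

2 bits/symbol

Probabilities are the counts divided by 168.
Repeatedly combine the two least-probable nodes; the expected code length is the sum of the merged weights.
merge 11/84 + 1/4 → 8/21
merge 7/24 + 55/168 → 13/21
merge 8/21 + 13/21 → 1
L = 8/21 + 13/21 + 1 = 2 bits/symbol.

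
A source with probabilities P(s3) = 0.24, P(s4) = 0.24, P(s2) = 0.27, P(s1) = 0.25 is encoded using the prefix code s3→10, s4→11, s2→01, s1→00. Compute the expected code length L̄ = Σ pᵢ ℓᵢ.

2 bits/symbol

L̄ = Σ pᵢ·ℓᵢ = 0.24·2 + 0.24·2 + 0.27·2 + 0.25·2 = 2 bits/symbol.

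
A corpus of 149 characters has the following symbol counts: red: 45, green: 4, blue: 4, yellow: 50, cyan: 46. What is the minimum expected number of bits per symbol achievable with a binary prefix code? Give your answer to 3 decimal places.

2.054 bits/symbol

Probabilities are the counts divided by 149.
Repeatedly combine the two least-probable nodes; the expected code length is the sum of the merged weights.
merge 4/149 + 4/149 → 8/149
merge 8/149 + 45/149 → 53/149
merge 46/149 + 50/149 → 96/149
merge 53/149 + 96/149 → 1
L = 8/149 + 53/149 + 96/149 + 1 = 306/149 ≈ 2.054 bits/symbol.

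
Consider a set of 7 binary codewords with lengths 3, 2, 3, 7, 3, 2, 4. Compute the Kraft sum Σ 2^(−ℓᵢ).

With common denominator 2^7 = 128: Σ 2^(−ℓᵢ) = 16/128 + 32/128 + 16/128 + 1/128 + 16/128 + 32/128 + 8/128 = 121/128 = 0.9453125.

0.9453125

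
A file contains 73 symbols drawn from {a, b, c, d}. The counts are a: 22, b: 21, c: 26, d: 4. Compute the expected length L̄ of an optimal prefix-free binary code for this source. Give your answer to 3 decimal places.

1.986 bits/symbol

Probabilities are the counts divided by 73.
Repeatedly combine the two least-probable nodes; the expected code length is the sum of the merged weights.
merge 4/73 + 21/73 → 25/73
merge 22/73 + 25/73 → 47/73
merge 26/73 + 47/73 → 1
L = 25/73 + 47/73 + 1 = 145/73 ≈ 1.986 bits/symbol.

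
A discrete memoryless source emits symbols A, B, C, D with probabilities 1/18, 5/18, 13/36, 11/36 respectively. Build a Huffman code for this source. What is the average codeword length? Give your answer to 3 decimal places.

Repeatedly combine the two least-probable nodes; the expected code length is the sum of the merged weights.
merge 1/18 + 5/18 → 1/3
merge 11/36 + 1/3 → 23/36
merge 13/36 + 23/36 → 1
L = 1/3 + 23/36 + 1 = 71/36 ≈ 1.972 bits/symbol.

1.972 bits/symbol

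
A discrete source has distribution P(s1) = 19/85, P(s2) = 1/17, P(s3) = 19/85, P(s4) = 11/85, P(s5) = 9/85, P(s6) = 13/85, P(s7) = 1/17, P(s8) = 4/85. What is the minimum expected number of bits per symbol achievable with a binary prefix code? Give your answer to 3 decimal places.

Repeatedly combine the two least-probable nodes; the expected code length is the sum of the merged weights.
merge 4/85 + 1/17 → 9/85
merge 1/17 + 9/85 → 14/85
merge 9/85 + 11/85 → 4/17
merge 13/85 + 14/85 → 27/85
merge 19/85 + 19/85 → 38/85
merge 4/17 + 27/85 → 47/85
merge 38/85 + 47/85 → 1
L = 9/85 + 14/85 + 4/17 + 27/85 + 38/85 + 47/85 + 1 = 48/17 ≈ 2.824 bits/symbol.

2.824 bits/symbol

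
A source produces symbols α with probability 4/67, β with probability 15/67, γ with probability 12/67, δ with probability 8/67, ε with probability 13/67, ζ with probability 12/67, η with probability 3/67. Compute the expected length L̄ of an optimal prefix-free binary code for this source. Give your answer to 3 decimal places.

2.687 bits/symbol

Repeatedly combine the two least-probable nodes; the expected code length is the sum of the merged weights.
merge 3/67 + 4/67 → 7/67
merge 7/67 + 8/67 → 15/67
merge 12/67 + 12/67 → 24/67
merge 13/67 + 15/67 → 28/67
merge 15/67 + 24/67 → 39/67
merge 28/67 + 39/67 → 1
L = 7/67 + 15/67 + 24/67 + 28/67 + 39/67 + 1 = 180/67 ≈ 2.687 bits/symbol.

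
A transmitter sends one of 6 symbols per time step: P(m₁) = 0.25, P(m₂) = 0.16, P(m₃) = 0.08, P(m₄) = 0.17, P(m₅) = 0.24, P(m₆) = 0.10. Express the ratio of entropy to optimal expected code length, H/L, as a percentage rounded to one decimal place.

98.6%

Entropy H = −Σ p log₂ p ≈ 2.4754 bits.
Huffman merges: 2/25+1/10→9/50; 4/25+17/100→33/100; 9/50+6/25→21/50; 1/4+33/100→29/50; 21/50+29/50→1. L = 251/100 ≈ 2.5100.
Efficiency = H/L = 2.4754/2.5100 = 98.6%.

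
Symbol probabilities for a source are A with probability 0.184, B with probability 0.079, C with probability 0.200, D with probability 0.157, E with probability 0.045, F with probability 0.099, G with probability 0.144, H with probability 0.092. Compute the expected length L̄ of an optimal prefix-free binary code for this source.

2.924 bits/symbol

Repeatedly combine the two least-probable nodes; the expected code length is the sum of the merged weights.
merge 9/200 + 79/1000 → 31/250
merge 23/250 + 99/1000 → 191/1000
merge 31/250 + 18/125 → 67/250
merge 157/1000 + 23/125 → 341/1000
merge 191/1000 + 1/5 → 391/1000
merge 67/250 + 341/1000 → 609/1000
merge 391/1000 + 609/1000 → 1
L = 31/250 + 191/1000 + 67/250 + 341/1000 + 391/1000 + 609/1000 + 1 = 731/250 = 2.924 bits/symbol.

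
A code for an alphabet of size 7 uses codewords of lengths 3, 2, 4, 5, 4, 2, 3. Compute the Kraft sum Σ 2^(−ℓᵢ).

0.90625

With common denominator 2^5 = 32: Σ 2^(−ℓᵢ) = 4/32 + 8/32 + 2/32 + 1/32 + 2/32 + 8/32 + 4/32 = 29/32 = 0.90625.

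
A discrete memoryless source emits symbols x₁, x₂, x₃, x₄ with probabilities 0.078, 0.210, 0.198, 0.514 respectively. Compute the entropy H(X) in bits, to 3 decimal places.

1.716 bits

H = −Σ pᵢ log₂ pᵢ.
−0.078·log₂(0.078) = 0.2871
−0.210·log₂(0.210) = 0.4728
−0.198·log₂(0.198) = 0.4626
−0.514·log₂(0.514) = 0.4935
Sum ≈ 1.7160 → 1.716 bits.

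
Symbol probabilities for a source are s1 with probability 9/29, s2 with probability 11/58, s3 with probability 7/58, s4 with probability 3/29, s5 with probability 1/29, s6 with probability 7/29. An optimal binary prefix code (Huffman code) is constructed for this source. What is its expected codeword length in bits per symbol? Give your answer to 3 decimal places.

2.397 bits/symbol

Repeatedly combine the two least-probable nodes; the expected code length is the sum of the merged weights.
merge 1/29 + 3/29 → 4/29
merge 7/58 + 4/29 → 15/58
merge 11/58 + 7/29 → 25/58
merge 15/58 + 9/29 → 33/58
merge 25/58 + 33/58 → 1
L = 4/29 + 15/58 + 25/58 + 33/58 + 1 = 139/58 ≈ 2.397 bits/symbol.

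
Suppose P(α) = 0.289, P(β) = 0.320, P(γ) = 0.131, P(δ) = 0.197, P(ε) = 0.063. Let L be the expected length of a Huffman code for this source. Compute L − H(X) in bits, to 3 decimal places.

Entropy H = −Σ p log₂ p ≈ 2.1407 bits.
Huffman merges: 63/1000+131/1000→97/500; 97/500+197/1000→391/1000; 289/1000+8/25→609/1000; 391/1000+609/1000→1. L = 1097/500 ≈ 2.1940.
L − H = 2.1940 − 2.1407 = 0.053 bits.

0.053 bits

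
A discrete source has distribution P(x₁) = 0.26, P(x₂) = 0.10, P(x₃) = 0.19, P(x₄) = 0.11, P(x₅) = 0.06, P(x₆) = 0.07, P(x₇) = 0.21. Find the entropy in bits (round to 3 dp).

2.628 bits

H = −Σ pᵢ log₂ pᵢ.
−0.26·log₂(0.26) = 0.5053
−0.10·log₂(0.10) = 0.3322
−0.19·log₂(0.19) = 0.4552
−0.11·log₂(0.11) = 0.3503
−0.06·log₂(0.06) = 0.2435
−0.07·log₂(0.07) = 0.2686
−0.21·log₂(0.21) = 0.4728
Sum ≈ 2.6279 → 2.628 bits.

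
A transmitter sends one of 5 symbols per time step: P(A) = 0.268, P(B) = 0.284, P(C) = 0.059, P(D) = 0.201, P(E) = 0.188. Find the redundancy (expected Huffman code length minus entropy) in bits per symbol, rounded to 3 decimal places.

Entropy H = −Σ p log₂ p ≈ 2.1843 bits.
Huffman merges: 59/1000+47/250→247/1000; 201/1000+247/1000→56/125; 67/250+71/250→69/125; 56/125+69/125→1. L = 2247/1000 ≈ 2.2470.
L − H = 2.2470 − 2.1843 = 0.063 bits.

0.063 bits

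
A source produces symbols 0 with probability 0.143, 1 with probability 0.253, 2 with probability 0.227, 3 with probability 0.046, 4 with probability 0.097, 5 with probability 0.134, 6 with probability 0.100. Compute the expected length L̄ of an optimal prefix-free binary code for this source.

2.663 bits/symbol

Repeatedly combine the two least-probable nodes; the expected code length is the sum of the merged weights.
merge 23/500 + 97/1000 → 143/1000
merge 1/10 + 67/500 → 117/500
merge 143/1000 + 143/1000 → 143/500
merge 227/1000 + 117/500 → 461/1000
merge 253/1000 + 143/500 → 539/1000
merge 461/1000 + 539/1000 → 1
L = 143/1000 + 117/500 + 143/500 + 461/1000 + 539/1000 + 1 = 2663/1000 = 2.663 bits/symbol.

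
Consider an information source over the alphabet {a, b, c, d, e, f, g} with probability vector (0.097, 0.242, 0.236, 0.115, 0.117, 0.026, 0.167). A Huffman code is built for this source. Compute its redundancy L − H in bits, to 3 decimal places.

0.042 bits

Entropy H = −Σ p log₂ p ≈ 2.6026 bits.
Huffman merges: 13/500+97/1000→123/1000; 23/200+117/1000→29/125; 123/1000+167/1000→29/100; 29/125+59/250→117/250; 121/500+29/100→133/250; 117/250+133/250→1. L = 529/200 ≈ 2.6450.
L − H = 2.6450 − 2.6026 = 0.042 bits.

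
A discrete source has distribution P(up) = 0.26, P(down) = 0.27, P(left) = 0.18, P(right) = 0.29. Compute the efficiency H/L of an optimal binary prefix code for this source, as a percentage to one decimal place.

98.9%

Entropy H = −Σ p log₂ p ≈ 1.9785 bits.
Huffman merges: 9/50+13/50→11/25; 27/100+29/100→14/25; 11/25+14/25→1. L = 2 ≈ 2.0000.
Efficiency = H/L = 1.9785/2.0000 = 98.9%.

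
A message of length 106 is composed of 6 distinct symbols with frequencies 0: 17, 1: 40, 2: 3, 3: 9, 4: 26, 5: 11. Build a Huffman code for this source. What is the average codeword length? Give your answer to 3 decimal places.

Probabilities are the counts divided by 106.
Repeatedly combine the two least-probable nodes; the expected code length is the sum of the merged weights.
merge 3/106 + 9/106 → 6/53
merge 11/106 + 6/53 → 23/106
merge 17/106 + 23/106 → 20/53
merge 13/53 + 20/53 → 33/53
merge 20/53 + 33/53 → 1
L = 6/53 + 23/106 + 20/53 + 33/53 + 1 = 247/106 ≈ 2.330 bits/symbol.

2.330 bits/symbol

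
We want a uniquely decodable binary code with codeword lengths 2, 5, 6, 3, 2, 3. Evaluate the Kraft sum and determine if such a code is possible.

0.796875; yes

With common denominator 2^6 = 64: Σ 2^(−ℓᵢ) = 16/64 + 2/64 + 1/64 + 8/64 + 16/64 + 8/64 = 51/64 = 0.796875.
Kraft's inequality requires Σ ≤ 1; here Σ = 0.796875 ≤ 1, so such a prefix code exists.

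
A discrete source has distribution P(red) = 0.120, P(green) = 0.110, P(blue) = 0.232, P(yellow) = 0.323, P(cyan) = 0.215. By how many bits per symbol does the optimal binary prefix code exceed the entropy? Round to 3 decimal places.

Entropy H = −Σ p log₂ p ≈ 2.2098 bits.
Huffman merges: 11/100+3/25→23/100; 43/200+23/100→89/200; 29/125+323/1000→111/200; 89/200+111/200→1. L = 223/100 ≈ 2.2300.
L − H = 2.2300 − 2.2098 = 0.020 bits.

0.020 bits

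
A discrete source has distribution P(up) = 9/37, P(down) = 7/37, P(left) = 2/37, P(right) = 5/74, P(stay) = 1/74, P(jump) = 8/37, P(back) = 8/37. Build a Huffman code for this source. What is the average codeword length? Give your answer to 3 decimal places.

Repeatedly combine the two least-probable nodes; the expected code length is the sum of the merged weights.
merge 1/74 + 2/37 → 5/74
merge 5/74 + 5/74 → 5/37
merge 5/37 + 7/37 → 12/37
merge 8/37 + 8/37 → 16/37
merge 9/37 + 12/37 → 21/37
merge 16/37 + 21/37 → 1
L = 5/74 + 5/37 + 12/37 + 16/37 + 21/37 + 1 = 187/74 ≈ 2.527 bits/symbol.

2.527 bits/symbol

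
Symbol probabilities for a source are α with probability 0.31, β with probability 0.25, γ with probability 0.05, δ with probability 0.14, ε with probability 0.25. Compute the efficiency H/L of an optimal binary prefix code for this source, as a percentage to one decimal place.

Entropy H = −Σ p log₂ p ≈ 2.1370 bits.
Huffman merges: 1/20+7/50→19/100; 19/100+1/4→11/25; 1/4+31/100→14/25; 11/25+14/25→1. L = 219/100 ≈ 2.1900.
Efficiency = H/L = 2.1370/2.1900 = 97.6%.

97.6%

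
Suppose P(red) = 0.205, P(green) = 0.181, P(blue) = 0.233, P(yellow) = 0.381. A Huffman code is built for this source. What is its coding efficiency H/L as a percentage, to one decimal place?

96.8%

Entropy H = −Σ p log₂ p ≈ 1.9351 bits.
Huffman merges: 181/1000+41/200→193/500; 233/1000+381/1000→307/500; 193/500+307/500→1. L = 2 ≈ 2.0000.
Efficiency = H/L = 1.9351/2.0000 = 96.8%.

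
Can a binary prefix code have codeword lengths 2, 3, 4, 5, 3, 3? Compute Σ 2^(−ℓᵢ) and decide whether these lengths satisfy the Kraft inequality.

With common denominator 2^5 = 32: Σ 2^(−ℓᵢ) = 8/32 + 4/32 + 2/32 + 1/32 + 4/32 + 4/32 = 23/32 = 0.71875.
Kraft's inequality requires Σ ≤ 1; here Σ = 0.71875 ≤ 1, so such a prefix code exists.

0.71875; yes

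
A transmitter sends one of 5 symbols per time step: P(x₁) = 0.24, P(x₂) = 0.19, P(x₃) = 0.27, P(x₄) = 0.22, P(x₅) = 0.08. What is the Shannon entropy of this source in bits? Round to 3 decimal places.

2.231 bits

H = −Σ pᵢ log₂ pᵢ.
−0.24·log₂(0.24) = 0.4941
−0.19·log₂(0.19) = 0.4552
−0.27·log₂(0.27) = 0.5100
−0.22·log₂(0.22) = 0.4806
−0.08·log₂(0.08) = 0.2915
Sum ≈ 2.2315 → 2.231 bits.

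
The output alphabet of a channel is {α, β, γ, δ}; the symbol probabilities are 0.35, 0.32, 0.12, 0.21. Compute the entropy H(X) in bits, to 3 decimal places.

H = −Σ pᵢ log₂ pᵢ.
−0.35·log₂(0.35) = 0.5301
−0.32·log₂(0.32) = 0.5260
−0.12·log₂(0.12) = 0.3671
−0.21·log₂(0.21) = 0.4728
Sum ≈ 1.8960 → 1.896 bits.

1.896 bits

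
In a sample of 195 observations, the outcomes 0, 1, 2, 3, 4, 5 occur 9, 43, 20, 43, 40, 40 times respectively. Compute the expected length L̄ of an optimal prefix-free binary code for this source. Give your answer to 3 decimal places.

Probabilities are the counts divided by 195.
Repeatedly combine the two least-probable nodes; the expected code length is the sum of the merged weights.
merge 3/65 + 4/39 → 29/195
merge 29/195 + 8/39 → 23/65
merge 8/39 + 43/195 → 83/195
merge 43/195 + 23/65 → 112/195
merge 83/195 + 112/195 → 1
L = 29/195 + 23/65 + 83/195 + 112/195 + 1 = 488/195 ≈ 2.503 bits/symbol.

2.503 bits/symbol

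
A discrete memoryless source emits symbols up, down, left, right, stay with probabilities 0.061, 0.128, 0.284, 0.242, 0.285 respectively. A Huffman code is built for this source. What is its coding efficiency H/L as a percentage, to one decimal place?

98.4%

Entropy H = −Σ p log₂ p ≈ 2.1530 bits.
Huffman merges: 61/1000+16/125→189/1000; 189/1000+121/500→431/1000; 71/250+57/200→569/1000; 431/1000+569/1000→1. L = 2189/1000 ≈ 2.1890.
Efficiency = H/L = 2.1530/2.1890 = 98.4%.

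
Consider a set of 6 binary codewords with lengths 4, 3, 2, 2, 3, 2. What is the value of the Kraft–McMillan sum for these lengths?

1.0625

With common denominator 2^4 = 16: Σ 2^(−ℓᵢ) = 1/16 + 2/16 + 4/16 + 4/16 + 2/16 + 4/16 = 17/16 = 1.0625.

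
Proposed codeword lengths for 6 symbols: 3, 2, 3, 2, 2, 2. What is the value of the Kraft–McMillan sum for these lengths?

1.25

With common denominator 2^3 = 8: Σ 2^(−ℓᵢ) = 1/8 + 2/8 + 1/8 + 2/8 + 2/8 + 2/8 = 10/8 = 1.25.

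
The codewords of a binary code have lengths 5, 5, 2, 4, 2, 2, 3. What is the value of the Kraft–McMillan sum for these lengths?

1

With common denominator 2^5 = 32: Σ 2^(−ℓᵢ) = 1/32 + 1/32 + 8/32 + 2/32 + 8/32 + 8/32 + 4/32 = 32/32 = 1.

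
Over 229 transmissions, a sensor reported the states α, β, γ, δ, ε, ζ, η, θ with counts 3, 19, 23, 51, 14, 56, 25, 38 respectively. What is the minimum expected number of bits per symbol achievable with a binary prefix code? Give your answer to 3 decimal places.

Probabilities are the counts divided by 229.
Repeatedly combine the two least-probable nodes; the expected code length is the sum of the merged weights.
merge 3/229 + 14/229 → 17/229
merge 17/229 + 19/229 → 36/229
merge 23/229 + 25/229 → 48/229
merge 36/229 + 38/229 → 74/229
merge 48/229 + 51/229 → 99/229
merge 56/229 + 74/229 → 130/229
merge 99/229 + 130/229 → 1
L = 17/229 + 36/229 + 48/229 + 74/229 + 99/229 + 130/229 + 1 = 633/229 ≈ 2.764 bits/symbol.

2.764 bits/symbol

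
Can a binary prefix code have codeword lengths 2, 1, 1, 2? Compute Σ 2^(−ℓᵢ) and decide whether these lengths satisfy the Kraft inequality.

1.5; no

With common denominator 2^2 = 4: Σ 2^(−ℓᵢ) = 1/4 + 2/4 + 2/4 + 1/4 = 6/4 = 1.5.
Kraft's inequality requires Σ ≤ 1; here Σ = 1.5 > 1, so no such prefix code exists.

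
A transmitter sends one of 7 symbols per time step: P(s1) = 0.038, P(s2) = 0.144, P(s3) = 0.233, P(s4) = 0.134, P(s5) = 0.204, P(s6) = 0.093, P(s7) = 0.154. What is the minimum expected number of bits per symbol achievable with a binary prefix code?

2.694 bits/symbol

Repeatedly combine the two least-probable nodes; the expected code length is the sum of the merged weights.
merge 19/500 + 93/1000 → 131/1000
merge 131/1000 + 67/500 → 53/200
merge 18/125 + 77/500 → 149/500
merge 51/250 + 233/1000 → 437/1000
merge 53/200 + 149/500 → 563/1000
merge 437/1000 + 563/1000 → 1
L = 131/1000 + 53/200 + 149/500 + 437/1000 + 563/1000 + 1 = 1347/500 = 2.694 bits/symbol.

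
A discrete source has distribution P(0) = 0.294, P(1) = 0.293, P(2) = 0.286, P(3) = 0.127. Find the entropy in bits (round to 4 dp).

1.9327 bits

H = −Σ pᵢ log₂ pᵢ.
−0.294·log₂(0.294) = 0.5192
−0.293·log₂(0.293) = 0.5189
−0.286·log₂(0.286) = 0.5165
−0.127·log₂(0.127) = 0.3781
Sum ≈ 1.9327 → 1.9327 bits.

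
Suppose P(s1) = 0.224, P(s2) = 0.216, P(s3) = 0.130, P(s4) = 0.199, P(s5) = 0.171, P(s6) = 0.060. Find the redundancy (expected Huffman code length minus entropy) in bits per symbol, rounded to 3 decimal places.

Entropy H = −Σ p log₂ p ≈ 2.4864 bits.
Huffman merges: 3/50+13/100→19/100; 171/1000+19/100→361/1000; 199/1000+27/125→83/200; 28/125+361/1000→117/200; 83/200+117/200→1. L = 2551/1000 ≈ 2.5510.
L − H = 2.5510 − 2.4864 = 0.065 bits.

0.065 bits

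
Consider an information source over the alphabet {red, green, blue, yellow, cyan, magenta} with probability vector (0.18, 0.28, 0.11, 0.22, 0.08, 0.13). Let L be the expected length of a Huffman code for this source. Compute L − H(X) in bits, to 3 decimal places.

0.035 bits

Entropy H = −Σ p log₂ p ≈ 2.4645 bits.
Huffman merges: 2/25+11/100→19/100; 13/100+9/50→31/100; 19/100+11/50→41/100; 7/25+31/100→59/100; 41/100+59/100→1. L = 5/2 ≈ 2.5000.
L − H = 2.5000 − 2.4645 = 0.035 bits.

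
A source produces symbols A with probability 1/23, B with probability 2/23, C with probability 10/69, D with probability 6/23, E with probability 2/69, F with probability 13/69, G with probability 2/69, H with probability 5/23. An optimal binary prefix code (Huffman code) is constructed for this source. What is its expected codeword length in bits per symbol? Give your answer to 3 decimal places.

2.681 bits/symbol

Repeatedly combine the two least-probable nodes; the expected code length is the sum of the merged weights.
merge 2/69 + 2/69 → 4/69
merge 1/23 + 4/69 → 7/69
merge 2/23 + 7/69 → 13/69
merge 10/69 + 13/69 → 1/3
merge 13/69 + 5/23 → 28/69
merge 6/23 + 1/3 → 41/69
merge 28/69 + 41/69 → 1
L = 4/69 + 7/69 + 13/69 + 1/3 + 28/69 + 41/69 + 1 = 185/69 ≈ 2.681 bits/symbol.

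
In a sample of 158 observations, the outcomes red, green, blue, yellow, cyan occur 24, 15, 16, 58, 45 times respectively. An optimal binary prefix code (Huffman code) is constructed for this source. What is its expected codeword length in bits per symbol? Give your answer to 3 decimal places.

Probabilities are the counts divided by 158.
Repeatedly combine the two least-probable nodes; the expected code length is the sum of the merged weights.
merge 15/158 + 8/79 → 31/158
merge 12/79 + 31/158 → 55/158
merge 45/158 + 55/158 → 50/79
merge 29/79 + 50/79 → 1
L = 31/158 + 55/158 + 50/79 + 1 = 172/79 ≈ 2.177 bits/symbol.

2.177 bits/symbol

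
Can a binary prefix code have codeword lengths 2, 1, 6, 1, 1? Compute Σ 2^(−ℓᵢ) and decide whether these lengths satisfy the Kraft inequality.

1.765625; no

With common denominator 2^6 = 64: Σ 2^(−ℓᵢ) = 16/64 + 32/64 + 1/64 + 32/64 + 32/64 = 113/64 = 1.765625.
Kraft's inequality requires Σ ≤ 1; here Σ = 1.765625 > 1, so no such prefix code exists.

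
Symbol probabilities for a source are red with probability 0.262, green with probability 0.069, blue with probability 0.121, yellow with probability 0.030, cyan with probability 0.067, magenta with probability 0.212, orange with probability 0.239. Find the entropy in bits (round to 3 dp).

H = −Σ pᵢ log₂ pᵢ.
−0.262·log₂(0.262) = 0.5063
−0.069·log₂(0.069) = 0.2662
−0.121·log₂(0.121) = 0.3687
−0.030·log₂(0.030) = 0.1518
−0.067·log₂(0.067) = 0.2613
−0.212·log₂(0.212) = 0.4744
−0.239·log₂(0.239) = 0.4935
Sum ≈ 2.5221 → 2.522 bits.

2.522 bits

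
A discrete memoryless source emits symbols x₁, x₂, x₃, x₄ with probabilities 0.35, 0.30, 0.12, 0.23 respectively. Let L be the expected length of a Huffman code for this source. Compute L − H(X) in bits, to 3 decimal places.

Entropy H = −Σ p log₂ p ≈ 1.9059 bits.
Huffman merges: 3/25+23/100→7/20; 3/10+7/20→13/20; 7/20+13/20→1. L = 2 ≈ 2.0000.
L − H = 2.0000 − 1.9059 = 0.094 bits.

0.094 bits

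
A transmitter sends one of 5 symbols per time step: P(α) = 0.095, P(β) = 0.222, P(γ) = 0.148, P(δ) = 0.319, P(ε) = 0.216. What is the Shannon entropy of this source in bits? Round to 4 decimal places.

2.2160 bits

H = −Σ pᵢ log₂ pᵢ.
−0.095·log₂(0.095) = 0.3226
−0.222·log₂(0.222) = 0.4820
−0.148·log₂(0.148) = 0.4079
−0.319·log₂(0.319) = 0.5258
−0.216·log₂(0.216) = 0.4776
Sum ≈ 2.2160 → 2.2160 bits.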